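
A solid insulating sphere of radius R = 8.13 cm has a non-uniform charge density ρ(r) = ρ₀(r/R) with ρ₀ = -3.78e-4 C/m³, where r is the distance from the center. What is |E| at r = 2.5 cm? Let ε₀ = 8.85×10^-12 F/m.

E = 8.21×10^4 V/m

Use a concentric Gaussian sphere at r = 2.5 cm (r < R).
Integrate the density: Q_enc = 4π ∫₀^r ρ₀(r'/R)^1 r'² dr' = 4πρ₀ r^4/(4·R) = -5.706e-9 C.
Since E is radial and uniform over the Gaussian sphere, Φ = E·4πr² = Q_enc/ε₀.
E = |Q_enc|/(4πε₀r²) = (5.706×10^-9)/(4π·8.85×10^-12·(0.025)²) = 8.21×10^4 N/C.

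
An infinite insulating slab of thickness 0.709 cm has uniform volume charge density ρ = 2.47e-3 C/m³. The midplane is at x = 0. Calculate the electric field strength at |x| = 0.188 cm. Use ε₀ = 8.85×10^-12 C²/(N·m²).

By symmetry E is perpendicular to the slab. A Gaussian pillbox from −0.188 cm to +0.188 cm (face area A) lies entirely within the slab.
Q_enc = ρ·(2x)·A and flux = 2EA, so 2EA = 2ρxA/ε₀ ⇒ E = |ρ|x/ε₀.
E = (2.47×10^-3)(0.00188)/(8.85×10^-12) = 5.25×10^5 N/C.

E = 5.25×10^5 N/C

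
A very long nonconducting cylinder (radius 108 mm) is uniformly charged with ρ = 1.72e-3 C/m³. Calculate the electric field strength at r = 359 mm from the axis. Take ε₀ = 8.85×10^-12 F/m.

Choose a coaxial cylinder of radius r = 359 mm (arbitrary length L) as the Gaussian surface (r > 108 mm, full cross-section enclosed).
λ_enc = ρ·πR² = (1.72×10^-3)π(0.108)² = 6.303×10^-5 C/m.
Since E is radial and uniform over the curved surface, Φ = E·2πrL = Q_enc/ε₀ = λ_enc L/ε₀.
E = |λ_enc|/(2πε₀r) = (6.303e-5)/(2π·8.85×10^-12·0.359) = 3.16×10^6 N/C.

E ≈ 3.16×10^6 N/C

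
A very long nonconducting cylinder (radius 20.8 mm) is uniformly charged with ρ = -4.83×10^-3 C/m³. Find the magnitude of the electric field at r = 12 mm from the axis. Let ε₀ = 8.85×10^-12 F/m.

By cylindrical symmetry E is radial; use a coaxial Gaussian cylinder of radius 12 mm and length L (r < R).
Charge inside radius r per length L is ρ·πr²·L, so λ_enc = ρπr² = -2.185e-6 C/m.
Applying ∮E·dA = Q_enc/ε₀ with the end caps contributing no flux:
E = |λ_enc|/(2πε₀r) = (2.185e-6)/(2π·8.85×10^-12·0.012) = 3.27×10^6 N/C.

E = 3.27e6 V/m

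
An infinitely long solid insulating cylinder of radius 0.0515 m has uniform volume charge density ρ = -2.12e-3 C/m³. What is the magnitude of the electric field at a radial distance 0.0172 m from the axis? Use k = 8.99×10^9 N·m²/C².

|E| ≈ 2.06e6 V/m

Choose a coaxial cylinder of radius r = 0.0172 m (arbitrary length L) as the Gaussian surface (r < R).
Enclosed charge per unit length: λ_enc = ρ·πr² = (-2.12×10^-3)π(0.0172)² = -1.97×10^-6 C/m.
By Gauss's law (flux through the curved wall only), E·2πrL = λ_enc L/ε₀.
E = 2k|λ_enc|/r = 2(8.99×10^9)(1.97e-6)/(0.0172) = 2.06×10^6 N/C.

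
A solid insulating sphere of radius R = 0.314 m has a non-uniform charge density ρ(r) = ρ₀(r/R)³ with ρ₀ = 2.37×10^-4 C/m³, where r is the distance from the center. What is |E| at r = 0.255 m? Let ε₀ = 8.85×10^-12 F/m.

E ≈ 6.10e5 N/C

Use a concentric Gaussian sphere at r = 0.255 m (r < R).
Q_enc = ∫₀^r ρ(r')·4πr'² dr' = (4πρ₀/R³) ∫₀^r r'^5 dr' = 4πρ₀ r^6/(6·R³) = 4.408×10^-6 C.
Applying ∮E·dA = Q_enc/ε₀ with Φ = E(4πr²):
E = |Q_enc|/(4πε₀r²) = (4.408e-6)/(4π·8.85×10^-12·(0.255)²) = 6.10×10^5 N/C.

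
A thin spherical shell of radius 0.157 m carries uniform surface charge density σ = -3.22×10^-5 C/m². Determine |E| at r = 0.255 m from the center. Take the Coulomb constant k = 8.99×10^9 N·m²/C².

Take a concentric spherical Gaussian surface of radius r = 0.255 m (r > 0.157 m).
The entire shell is enclosed: Q_enc = σ·4πR² = (-3.22×10^-5)·4π·(0.157)² = -9.974×10^-6 C.
Gauss's law: E·4πr² = Q_enc/ε₀.
E = k|Q_enc|/r² = (8.99×10^9)(9.974e-6)/(0.255)² = 1.38×10^6 N/C.

|E| = 1.38×10^6 N/C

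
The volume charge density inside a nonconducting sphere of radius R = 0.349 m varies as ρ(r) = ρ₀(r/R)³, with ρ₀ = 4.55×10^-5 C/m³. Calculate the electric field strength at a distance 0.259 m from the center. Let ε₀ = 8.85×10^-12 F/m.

Take a concentric spherical Gaussian surface of radius r = 0.259 m (r < R).
Integrate the density: Q_enc = 4π ∫₀^r ρ₀(r'/R)^3 r'² dr' = 4πρ₀ r^6/(6·R³) = 6.767e-7 C.
Since E is radial and uniform over the Gaussian sphere, Φ = E·4πr² = Q_enc/ε₀.
E = |Q_enc|/(4πε₀r²) = (6.767×10^-7)/(4π·8.85×10^-12·(0.259)²) = 9.07e4 N/C.

E = 9.07e4 N/C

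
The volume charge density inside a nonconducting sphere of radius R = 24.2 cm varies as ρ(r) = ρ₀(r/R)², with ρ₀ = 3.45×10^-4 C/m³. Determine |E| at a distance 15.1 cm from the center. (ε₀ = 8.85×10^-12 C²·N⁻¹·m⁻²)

|E| = 4.58×10^5 N/C

By spherical symmetry E is radial; choose a Gaussian sphere of radius r = 15.1 cm (r < R).
Q_enc = ∫₀^r ρ(r')·4πr'² dr' = (4πρ₀/R²) ∫₀^r r'^4 dr' = 4πρ₀ r^5/(5·R²) = 1.162e-6 C.
Gauss's law: E·4πr² = Q_enc/ε₀.
E = |Q_enc|/(4πε₀r²) = (1.162e-6)/(4π·8.85×10^-12·(0.151)²) = 4.58×10^5 N/C.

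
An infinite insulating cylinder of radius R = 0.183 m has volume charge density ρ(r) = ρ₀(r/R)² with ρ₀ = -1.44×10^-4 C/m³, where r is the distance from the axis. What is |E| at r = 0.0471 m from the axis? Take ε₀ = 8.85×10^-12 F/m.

E ≈ 1.27e4 N/C

Coaxial Gaussian cylinder, radius r = 0.0471 m, length L (r < R).
Integrating ρ over the cross-section to radius r: λ_enc = (2πρ₀/R²) ∫₀^r r'^3 dr' = 2πρ₀ r^4/(4·R²) = -3.324×10^-8 C/m.
Applying ∮E·dA = Q_enc/ε₀ with the end caps contributing no flux:
E = |λ_enc|/(2πε₀r) = (3.324×10^-8)/(2π·8.85×10^-12·0.0471) = 1.27×10^4 N/C.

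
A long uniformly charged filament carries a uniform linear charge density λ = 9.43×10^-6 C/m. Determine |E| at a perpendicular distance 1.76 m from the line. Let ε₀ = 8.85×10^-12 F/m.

|E| = 9.64e4 N/C

Take a coaxial cylindrical Gaussian surface of radius r = 1.76 m and length L.
Q_enc = λL, so λ_enc = 9.43e-6 C/m.
By Gauss's law (flux through the curved wall only), E·2πrL = λ_enc L/ε₀.
E = |λ_enc|/(2πε₀r) = (9.43e-6)/(2π·8.85×10^-12·1.76) = 9.64×10^4 N/C.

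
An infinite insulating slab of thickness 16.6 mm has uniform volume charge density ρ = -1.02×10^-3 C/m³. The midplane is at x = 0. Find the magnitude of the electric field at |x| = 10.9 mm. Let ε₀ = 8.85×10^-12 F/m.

The point |x| = 10.9 mm lies outside the slab (half-thickness 0.0083 m). A symmetric pillbox spanning the full slab encloses Q_enc = ρ·d·A.
Flux = 2EA ⇒ E = |ρ|d/(2ε₀), independent of distance outside.
E = (1.02×10^-3)(0.0166)/(2·8.85×10^-12) = 9.57e5 N/C.

9.57×10^5 N/C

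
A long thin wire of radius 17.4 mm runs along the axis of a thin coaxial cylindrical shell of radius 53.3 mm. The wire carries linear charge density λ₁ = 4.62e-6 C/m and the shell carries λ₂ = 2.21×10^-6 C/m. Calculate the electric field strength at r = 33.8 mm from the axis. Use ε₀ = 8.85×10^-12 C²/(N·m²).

Take a coaxial cylindrical Gaussian surface of radius r = 33.8 mm and length L (between the conductors, 17.4 mm < r < 53.3 mm).
The shell at 53.3 mm lies outside the Gaussian surface, so λ_enc = λ₁ = 4.62e-6 C/m.
By Gauss's law (flux through the curved wall only), E·2πrL = λ_enc L/ε₀.
E = |λ_enc|/(2πε₀r) = (4.62×10^-6)/(2π·8.85×10^-12·0.0338) = 2.46×10^6 N/C.

|E| ≈ 2.46×10^6 N/C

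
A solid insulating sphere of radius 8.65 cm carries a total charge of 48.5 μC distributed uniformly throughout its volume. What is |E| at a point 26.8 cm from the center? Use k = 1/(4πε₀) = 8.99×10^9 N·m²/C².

|E| ≈ 6.07e6 V/m

Take a concentric spherical Gaussian surface of radius r = 26.8 cm (r > R, so the entire charge is enclosed).
Q_enc = 48.5 μC = 4.85×10^-5 C.
Applying ∮E·dA = Q_enc/ε₀ with Φ = E(4πr²):
E = k|Q_enc|/r² = (8.99×10^9)(4.85e-5)/(0.268)² = 6.07e6 N/C.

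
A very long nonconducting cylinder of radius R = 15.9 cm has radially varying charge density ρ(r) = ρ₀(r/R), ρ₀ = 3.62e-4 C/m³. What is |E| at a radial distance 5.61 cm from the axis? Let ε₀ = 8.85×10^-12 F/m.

By cylindrical symmetry E is radial; use a coaxial Gaussian cylinder of radius 5.61 cm and length L (r < R).
Integrating ρ over the cross-section to radius r: λ_enc = (2πρ₀/R) ∫₀^r r'^2 dr' = 2πρ₀ r^3/(3·R) = 8.419×10^-7 C/m.
By Gauss's law (flux through the curved wall only), E·2πrL = λ_enc L/ε₀.
E = |λ_enc|/(2πε₀r) = (8.419×10^-7)/(2π·8.85×10^-12·0.0561) = 2.70e5 N/C.

E ≈ 2.70e5 V/m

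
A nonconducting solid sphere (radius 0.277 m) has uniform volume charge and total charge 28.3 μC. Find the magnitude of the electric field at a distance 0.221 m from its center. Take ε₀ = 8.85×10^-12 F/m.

E = 2.65e6 N/C

Use a concentric Gaussian sphere at r = 0.221 m (r < R).
Only the charge within r is enclosed: Q_enc = Q·(r/R)³ = (28.3 μC)·(0.221 m/0.277 m)³ = 1.437×10^-5 C.
Since E is radial and uniform over the Gaussian sphere, Φ = E·4πr² = Q_enc/ε₀.
E = |Q_enc|/(4πε₀r²) = (1.437×10^-5)/(4π·8.85×10^-12·(0.221)²) = 2.65×10^6 N/C.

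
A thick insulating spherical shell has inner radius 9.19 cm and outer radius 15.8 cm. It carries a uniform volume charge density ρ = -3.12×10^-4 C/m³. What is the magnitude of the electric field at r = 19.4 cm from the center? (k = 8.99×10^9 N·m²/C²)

Take a concentric spherical Gaussian surface of radius r = 19.4 cm (r > 15.8 cm, enclosing the whole shell).
Q_enc = ρ·(4π/3)(b³ − a³) = (-3.12×10^-4)·(4π/3)·((0.158)³ − (0.0919)³) = -4.14×10^-6 C.
Since E is radial and uniform over the Gaussian sphere, Φ = E·4πr² = Q_enc/ε₀.
E = k|Q_enc|/r² = (8.99×10^9)(4.14×10^-6)/(0.194)² = 9.89×10^5 N/C.

|E| ≈ 9.89×10^5 N/C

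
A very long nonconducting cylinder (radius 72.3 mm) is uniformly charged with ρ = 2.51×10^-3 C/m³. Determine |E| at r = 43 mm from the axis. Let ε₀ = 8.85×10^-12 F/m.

By cylindrical symmetry E is radial; use a coaxial Gaussian cylinder of radius 43 mm and length L (r < R).
Enclosed charge per unit length: λ_enc = ρ·πr² = (2.51e-3)π(0.043)² = 1.458×10^-5 C/m.
By Gauss's law (flux through the curved wall only), E·2πrL = λ_enc L/ε₀.
E = |λ_enc|/(2πε₀r) = (1.458×10^-5)/(2π·8.85×10^-12·0.043) = 6.10e6 N/C.

|E| = 6.10×10^6 V/m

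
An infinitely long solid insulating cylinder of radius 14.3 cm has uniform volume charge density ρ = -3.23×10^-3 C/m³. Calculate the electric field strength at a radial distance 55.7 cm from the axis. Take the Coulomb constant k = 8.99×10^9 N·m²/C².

E ≈ 6.70e6 N/C

Take a coaxial cylindrical Gaussian surface of radius r = 55.7 cm and length L (r > 14.3 cm, full cross-section enclosed).
λ_enc = ρ·πR² = (-3.23e-3)π(0.143)² = -2.075×10^-4 C/m.
Since E is radial and uniform over the curved surface, Φ = E·2πrL = Q_enc/ε₀ = λ_enc L/ε₀.
E = 2k|λ_enc|/r = 2(8.99×10^9)(2.075e-4)/(0.557) = 6.70×10^6 N/C.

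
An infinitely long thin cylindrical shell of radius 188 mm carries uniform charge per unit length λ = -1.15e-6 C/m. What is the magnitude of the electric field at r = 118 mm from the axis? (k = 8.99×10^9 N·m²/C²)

By cylindrical symmetry E is radial; use a coaxial Gaussian cylinder of radius 118 mm and length L (r < 188 mm, inside the shell).
All the surface charge lies outside this cylinder: Q_enc = 0, hence E = 0.

E = 0 (no enclosed charge)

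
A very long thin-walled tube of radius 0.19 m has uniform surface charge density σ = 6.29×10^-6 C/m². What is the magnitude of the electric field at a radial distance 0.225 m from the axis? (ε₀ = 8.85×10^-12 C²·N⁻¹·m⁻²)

E = 6.00×10^5 V/m

Choose a coaxial cylinder of radius r = 0.225 m (arbitrary length L) as the Gaussian surface (r > 0.19 m).
The whole shell is enclosed: λ_enc = σ·2πR = (6.29×10^-6)·2π·(0.19) = 7.509e-6 C/m.
Applying ∮E·dA = Q_enc/ε₀ with the end caps contributing no flux:
E = |λ_enc|/(2πε₀r) = (7.509×10^-6)/(2π·8.85×10^-12·0.225) = 6.00e5 N/C.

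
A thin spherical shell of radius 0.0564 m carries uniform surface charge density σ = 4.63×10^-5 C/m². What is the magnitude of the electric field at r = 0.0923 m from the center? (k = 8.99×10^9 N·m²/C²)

By spherical symmetry E is radial; choose a Gaussian sphere of radius r = 0.0923 m (r > 0.0564 m).
The entire shell is enclosed: Q_enc = σ·4πR² = (4.63e-5)·4π·(0.0564)² = 1.851e-6 C.
Since E is radial and uniform over the Gaussian sphere, Φ = E·4πr² = Q_enc/ε₀.
E = k|Q_enc|/r² = (8.99×10^9)(1.851e-6)/(0.0923)² = 1.95×10^6 N/C.

1.95×10^6 N/C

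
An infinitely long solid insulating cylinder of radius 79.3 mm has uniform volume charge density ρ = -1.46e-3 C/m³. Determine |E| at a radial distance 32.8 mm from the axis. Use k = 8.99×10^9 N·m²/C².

E = 2.70×10^6 N/C

By cylindrical symmetry E is radial; use a coaxial Gaussian cylinder of radius 32.8 mm and length L (r < R).
Enclosed charge per unit length: λ_enc = ρ·πr² = (-1.46×10^-3)π(0.0328)² = -4.935e-6 C/m.
Since E is radial and uniform over the curved surface, Φ = E·2πrL = Q_enc/ε₀ = λ_enc L/ε₀.
E = 2k|λ_enc|/r = 2(8.99×10^9)(4.935×10^-6)/(0.0328) = 2.70×10^6 N/C.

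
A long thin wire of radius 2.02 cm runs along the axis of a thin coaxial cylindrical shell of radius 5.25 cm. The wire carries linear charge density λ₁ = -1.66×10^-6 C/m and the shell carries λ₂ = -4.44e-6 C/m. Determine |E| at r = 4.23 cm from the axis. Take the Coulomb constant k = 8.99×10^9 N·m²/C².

|E| = 7.06×10^5 V/m

Take a coaxial cylindrical Gaussian surface of radius r = 4.23 cm and length L (between the conductors, 2.02 cm < r < 5.25 cm).
The shell at 5.25 cm lies outside the Gaussian surface, so λ_enc = λ₁ = -1.66×10^-6 C/m.
Since E is radial and uniform over the curved surface, Φ = E·2πrL = Q_enc/ε₀ = λ_enc L/ε₀.
E = 2k|λ_enc|/r = 2(8.99×10^9)(1.66×10^-6)/(0.0423) = 7.06×10^5 N/C.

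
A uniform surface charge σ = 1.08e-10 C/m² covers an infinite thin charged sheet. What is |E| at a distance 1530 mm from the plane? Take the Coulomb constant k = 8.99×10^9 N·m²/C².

E = 6.1 N/C

The symmetry is planar: E is normal to the sheet and the same magnitude on both sides. Take a pillbox straddling the sheet with end-cap area A.
Flux Φ = 2EA and Q_enc = σA, so 2EA = σA/ε₀ ⇒ E = |σ|/(2ε₀), independent of distance.
E = 2πk|σ| = 2π(8.99×10^9)(1.08×10^-10) = 6.1 N/C.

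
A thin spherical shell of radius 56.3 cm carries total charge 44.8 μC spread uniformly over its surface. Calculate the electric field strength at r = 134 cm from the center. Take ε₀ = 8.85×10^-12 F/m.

E ≈ 2.24×10^5 N/C

Symmetry ⇒ E = E(r) r̂. Gaussian sphere of radius r = 134 cm (r > 56.3 cm).
The entire shell is enclosed: Q_enc = 4.48×10^-5 C.
Gauss's law: E·4πr² = Q_enc/ε₀.
E = |Q_enc|/(4πε₀r²) = (4.48×10^-5)/(4π·8.85×10^-12·(1.34)²) = 2.24e5 N/C.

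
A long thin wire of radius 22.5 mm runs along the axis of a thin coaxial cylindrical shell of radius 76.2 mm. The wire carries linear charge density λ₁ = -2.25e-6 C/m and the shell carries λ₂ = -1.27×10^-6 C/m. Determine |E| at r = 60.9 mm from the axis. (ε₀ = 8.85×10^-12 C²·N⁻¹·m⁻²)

|E| ≈ 6.64×10^5 N/C

Choose a coaxial cylinder of radius r = 60.9 mm (arbitrary length L) as the Gaussian surface (between the conductors, 22.5 mm < r < 76.2 mm).
The shell at 76.2 mm lies outside the Gaussian surface, so λ_enc = λ₁ = -2.25e-6 C/m.
Gauss's law: E·2πrL = λ_enc L/ε₀.
E = |λ_enc|/(2πε₀r) = (2.25×10^-6)/(2π·8.85×10^-12·0.0609) = 6.64×10^5 N/C.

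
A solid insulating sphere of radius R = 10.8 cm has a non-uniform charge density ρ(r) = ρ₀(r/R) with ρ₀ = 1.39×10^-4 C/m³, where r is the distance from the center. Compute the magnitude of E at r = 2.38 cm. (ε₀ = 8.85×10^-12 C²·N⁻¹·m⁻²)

E = 2.06e4 N/C

By spherical symmetry E is radial; choose a Gaussian sphere of radius r = 2.38 cm (r < R).
Integrate the density: Q_enc = 4π ∫₀^r ρ₀(r'/R)^1 r'² dr' = 4πρ₀ r^4/(4·R) = 1.297e-9 C.
Since E is radial and uniform over the Gaussian sphere, Φ = E·4πr² = Q_enc/ε₀.
E = |Q_enc|/(4πε₀r²) = (1.297×10^-9)/(4π·8.85×10^-12·(0.0238)²) = 2.06e4 N/C.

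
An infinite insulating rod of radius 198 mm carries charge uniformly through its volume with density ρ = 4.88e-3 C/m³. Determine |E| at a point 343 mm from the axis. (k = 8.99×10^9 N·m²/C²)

|E| = 3.15×10^7 N/C

Choose a coaxial cylinder of radius r = 343 mm (arbitrary length L) as the Gaussian surface (r > 198 mm, full cross-section enclosed).
λ_enc = ρ·πR² = (4.88×10^-3)π(0.198)² = 6.01e-4 C/m.
Gauss's law: E·2πrL = λ_enc L/ε₀.
E = 2k|λ_enc|/r = 2(8.99×10^9)(6.01×10^-4)/(0.343) = 3.15e7 N/C.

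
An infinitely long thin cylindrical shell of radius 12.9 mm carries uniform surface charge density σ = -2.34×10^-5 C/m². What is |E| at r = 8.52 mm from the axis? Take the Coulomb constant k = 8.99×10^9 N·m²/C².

E = 0 (no enclosed charge)

Coaxial Gaussian cylinder, radius r = 8.52 mm, length L (r < 12.9 mm, inside the shell).
All the surface charge lies outside this cylinder: Q_enc = 0, hence E = 0.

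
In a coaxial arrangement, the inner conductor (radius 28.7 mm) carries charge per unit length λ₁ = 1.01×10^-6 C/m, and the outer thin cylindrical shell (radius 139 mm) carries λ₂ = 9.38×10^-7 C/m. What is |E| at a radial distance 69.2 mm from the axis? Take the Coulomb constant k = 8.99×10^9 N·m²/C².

Take a coaxial cylindrical Gaussian surface of radius r = 69.2 mm and length L (between the conductors, 28.7 mm < r < 139 mm).
The shell at 139 mm lies outside the Gaussian surface, so λ_enc = λ₁ = 1.01e-6 C/m.
Applying ∮E·dA = Q_enc/ε₀ with the end caps contributing no flux:
E = 2k|λ_enc|/r = 2(8.99×10^9)(1.01e-6)/(0.0692) = 2.62×10^5 N/C.

E ≈ 2.62×10^5 N/C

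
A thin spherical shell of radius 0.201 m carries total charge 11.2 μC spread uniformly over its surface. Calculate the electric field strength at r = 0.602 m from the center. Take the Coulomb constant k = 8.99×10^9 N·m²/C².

Use a concentric Gaussian sphere at r = 0.602 m (r > 0.201 m).
The entire shell is enclosed: Q_enc = 1.12×10^-5 C.
By Gauss's law, ∮E·dA = E·4πr² = Q_enc/ε₀.
E = k|Q_enc|/r² = (8.99×10^9)(1.12×10^-5)/(0.602)² = 2.78e5 N/C.

|E| = 2.78e5 N/C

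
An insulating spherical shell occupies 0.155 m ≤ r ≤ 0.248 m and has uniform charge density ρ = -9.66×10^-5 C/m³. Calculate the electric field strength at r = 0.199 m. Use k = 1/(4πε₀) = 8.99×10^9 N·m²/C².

Use a concentric Gaussian sphere at r = 0.199 m (within the shell material, 0.155 m < r < 0.248 m).
Enclosed charge is the volume from a to r: Q_enc = (4π/3)ρ(r³ − a³) = -1.682×10^-6 C.
Applying ∮E·dA = Q_enc/ε₀ with Φ = E(4πr²):
E = k|Q_enc|/r² = (8.99×10^9)(1.682e-6)/(0.199)² = 3.82×10^5 N/C.

E = 3.82e5 V/m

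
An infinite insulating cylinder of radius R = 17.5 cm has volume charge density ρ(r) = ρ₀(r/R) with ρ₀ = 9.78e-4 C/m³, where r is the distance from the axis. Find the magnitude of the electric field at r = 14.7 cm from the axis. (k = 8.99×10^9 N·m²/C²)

By cylindrical symmetry E is radial; use a coaxial Gaussian cylinder of radius 14.7 cm and length L (r < R).
λ_enc = ∫₀^r ρ(r')·2πr' dr' = (2πρ₀/R)·r^3/3 = 3.718×10^-5 C/m.
By Gauss's law (flux through the curved wall only), E·2πrL = λ_enc L/ε₀.
E = 2k|λ_enc|/r = 2(8.99×10^9)(3.718×10^-5)/(0.147) = 4.55×10^6 N/C.

|E| = 4.55×10^6 N/C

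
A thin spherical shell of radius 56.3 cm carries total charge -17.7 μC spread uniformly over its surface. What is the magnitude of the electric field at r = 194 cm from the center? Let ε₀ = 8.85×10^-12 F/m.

E = 4.23e4 N/C

Use a concentric Gaussian sphere at r = 194 cm (r > 56.3 cm).
The entire shell is enclosed: Q_enc = -1.77×10^-5 C.
Applying ∮E·dA = Q_enc/ε₀ with Φ = E(4πr²):
E = |Q_enc|/(4πε₀r²) = (1.77×10^-5)/(4π·8.85×10^-12·(1.94)²) = 4.23e4 N/C.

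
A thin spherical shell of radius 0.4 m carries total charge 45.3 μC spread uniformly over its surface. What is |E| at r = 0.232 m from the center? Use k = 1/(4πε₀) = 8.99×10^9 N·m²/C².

Symmetry ⇒ E = E(r) r̂. Gaussian sphere of radius r = 0.232 m (inside the shell, r < 0.4 m).
No charge lies within this surface, so Q_enc = 0 and Gauss's law gives E·4πr² = 0 ⇒ E = 0.

E = 0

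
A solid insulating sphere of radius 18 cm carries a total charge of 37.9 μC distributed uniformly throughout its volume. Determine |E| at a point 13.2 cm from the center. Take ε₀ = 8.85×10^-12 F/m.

Use a concentric Gaussian sphere at r = 13.2 cm (r < R).
Only the charge within r is enclosed: Q_enc = Q·(r/R)³ = (37.9 μC)·(13.2 cm/18 cm)³ = 1.495e-5 C.
By Gauss's law, ∮E·dA = E·4πr² = Q_enc/ε₀.
E = |Q_enc|/(4πε₀r²) = (1.495×10^-5)/(4π·8.85×10^-12·(0.132)²) = 7.71e6 N/C.

E = 7.71e6 N/C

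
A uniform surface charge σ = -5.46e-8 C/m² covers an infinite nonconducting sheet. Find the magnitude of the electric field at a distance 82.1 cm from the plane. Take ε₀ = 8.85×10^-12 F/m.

The symmetry is planar: E is normal to the sheet and the same magnitude on both sides. Take a pillbox straddling the sheet with end-cap area A.
Flux Φ = 2EA and Q_enc = σA, so 2EA = σA/ε₀ ⇒ E = |σ|/(2ε₀), independent of distance.
E = |σ|/(2ε₀) = (5.46×10^-8)/(2·8.85×10^-12) = 3.08×10^3 N/C.

|E| = 3.08e3 V/m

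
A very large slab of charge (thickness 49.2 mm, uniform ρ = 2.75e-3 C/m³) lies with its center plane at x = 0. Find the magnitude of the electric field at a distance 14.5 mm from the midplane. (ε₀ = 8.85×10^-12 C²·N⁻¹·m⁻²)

|E| = 4.51×10^6 N/C

By symmetry E is perpendicular to the slab. A Gaussian pillbox from −14.5 mm to +14.5 mm (face area A) lies entirely within the slab.
Q_enc = ρ·(2x)·A and flux = 2EA, so 2EA = 2ρxA/ε₀ ⇒ E = |ρ|x/ε₀.
E = (2.75×10^-3)(0.0145)/(8.85×10^-12) = 4.51×10^6 N/C.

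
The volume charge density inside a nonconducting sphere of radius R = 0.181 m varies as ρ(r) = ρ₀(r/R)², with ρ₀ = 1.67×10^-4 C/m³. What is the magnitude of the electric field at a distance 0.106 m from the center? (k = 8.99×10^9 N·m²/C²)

By spherical symmetry E is radial; choose a Gaussian sphere of radius r = 0.106 m (r < R).
Q_enc = ∫₀^r ρ(r')·4πr'² dr' = (4πρ₀/R²) ∫₀^r r'^4 dr' = 4πρ₀ r^5/(5·R²) = 1.714×10^-7 C.
Since E is radial and uniform over the Gaussian sphere, Φ = E·4πr² = Q_enc/ε₀.
E = k|Q_enc|/r² = (8.99×10^9)(1.714×10^-7)/(0.106)² = 1.37×10^5 N/C.

1.37×10^5 V/m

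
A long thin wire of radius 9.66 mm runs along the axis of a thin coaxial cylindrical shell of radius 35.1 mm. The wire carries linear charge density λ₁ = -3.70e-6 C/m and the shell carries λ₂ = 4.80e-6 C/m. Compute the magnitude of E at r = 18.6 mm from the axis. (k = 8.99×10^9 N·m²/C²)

Take a coaxial cylindrical Gaussian surface of radius r = 18.6 mm and length L (between the conductors, 9.66 mm < r < 35.1 mm).
Only the inner wire is enclosed; the outer shell contributes nothing inside itself. λ_enc = λ₁ = -3.70×10^-6 C/m.
Gauss's law: E·2πrL = λ_enc L/ε₀.
E = 2k|λ_enc|/r = 2(8.99×10^9)(3.70×10^-6)/(0.0186) = 3.58×10^6 N/C.

|E| = 3.58×10^6 N/C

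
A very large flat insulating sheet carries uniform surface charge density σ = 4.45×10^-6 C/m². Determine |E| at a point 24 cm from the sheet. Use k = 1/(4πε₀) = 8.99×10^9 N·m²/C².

|E| ≈ 2.51×10^5 N/C

The symmetry is planar: E is normal to the sheet and the same magnitude on both sides. Take a pillbox straddling the sheet with end-cap area A.
Flux Φ = 2EA and Q_enc = σA, so 2EA = σA/ε₀ ⇒ E = |σ|/(2ε₀), independent of distance.
E = 2πk|σ| = 2π(8.99×10^9)(4.45×10^-6) = 2.51e5 N/C.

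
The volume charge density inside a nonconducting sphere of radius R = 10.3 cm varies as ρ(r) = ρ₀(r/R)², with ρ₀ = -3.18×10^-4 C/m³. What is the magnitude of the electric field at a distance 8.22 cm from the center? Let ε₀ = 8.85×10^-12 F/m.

Use a concentric Gaussian sphere at r = 8.22 cm (r < R).
Q_enc = ∫₀^r ρ(r')·4πr'² dr' = (4πρ₀/R²) ∫₀^r r'^4 dr' = 4πρ₀ r^5/(5·R²) = -2.827×10^-7 C.
Since E is radial and uniform over the Gaussian sphere, Φ = E·4πr² = Q_enc/ε₀.
E = |Q_enc|/(4πε₀r²) = (2.827×10^-7)/(4π·8.85×10^-12·(0.0822)²) = 3.76×10^5 N/C.

E = 3.76×10^5 N/C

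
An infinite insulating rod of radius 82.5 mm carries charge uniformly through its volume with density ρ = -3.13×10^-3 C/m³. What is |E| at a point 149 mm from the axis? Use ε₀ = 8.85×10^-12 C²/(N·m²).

Choose a coaxial cylinder of radius r = 149 mm (arbitrary length L) as the Gaussian surface (r > 82.5 mm, full cross-section enclosed).
λ_enc = ρ·πR² = (-3.13×10^-3)π(0.0825)² = -6.693e-5 C/m.
Gauss's law: E·2πrL = λ_enc L/ε₀.
E = |λ_enc|/(2πε₀r) = (6.693e-5)/(2π·8.85×10^-12·0.149) = 8.08×10^6 N/C.

|E| = 8.08e6 N/C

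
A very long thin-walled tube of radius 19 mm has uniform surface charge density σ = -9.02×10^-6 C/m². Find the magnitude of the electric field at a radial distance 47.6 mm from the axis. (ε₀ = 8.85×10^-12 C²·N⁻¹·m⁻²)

|E| ≈ 4.07×10^5 V/m

Choose a coaxial cylinder of radius r = 47.6 mm (arbitrary length L) as the Gaussian surface (r > 19 mm).
The whole shell is enclosed: λ_enc = σ·2πR = (-9.02e-6)·2π·(0.019) = -1.077×10^-6 C/m.
By Gauss's law (flux through the curved wall only), E·2πrL = λ_enc L/ε₀.
E = |λ_enc|/(2πε₀r) = (1.077×10^-6)/(2π·8.85×10^-12·0.0476) = 4.07e5 N/C.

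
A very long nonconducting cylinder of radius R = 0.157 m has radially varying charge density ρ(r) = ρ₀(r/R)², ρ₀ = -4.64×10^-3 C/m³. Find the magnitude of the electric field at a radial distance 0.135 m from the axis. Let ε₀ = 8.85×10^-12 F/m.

1.31×10^7 N/C

Choose a coaxial cylinder of radius r = 0.135 m (arbitrary length L) as the Gaussian surface (r < R).
λ_enc = ∫₀^r ρ(r')·2πr' dr' = (2πρ₀/R²)·r^4/4 = -9.821×10^-5 C/m.
Applying ∮E·dA = Q_enc/ε₀ with the end caps contributing no flux:
E = |λ_enc|/(2πε₀r) = (9.821×10^-5)/(2π·8.85×10^-12·0.135) = 1.31×10^7 N/C.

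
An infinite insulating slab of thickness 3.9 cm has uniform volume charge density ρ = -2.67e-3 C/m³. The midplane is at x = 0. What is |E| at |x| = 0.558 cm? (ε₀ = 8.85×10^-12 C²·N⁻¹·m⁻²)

By symmetry E is perpendicular to the slab. A Gaussian pillbox from −0.558 cm to +0.558 cm (face area A) lies entirely within the slab.
Q_enc = ρ·(2x)·A and flux = 2EA, so 2EA = 2ρxA/ε₀ ⇒ E = |ρ|x/ε₀.
E = (2.67e-3)(0.00558)/(8.85×10^-12) = 1.68e6 N/C.

E = 1.68×10^6 N/C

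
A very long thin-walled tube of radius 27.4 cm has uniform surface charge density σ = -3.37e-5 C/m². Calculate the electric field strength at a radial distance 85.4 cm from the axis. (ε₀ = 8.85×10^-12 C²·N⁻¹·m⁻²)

1.22×10^6 N/C

Coaxial Gaussian cylinder, radius r = 85.4 cm, length L (r > 27.4 cm).
The whole shell is enclosed: λ_enc = σ·2πR = (-3.37×10^-5)·2π·(0.274) = -5.802e-5 C/m.
Since E is radial and uniform over the curved surface, Φ = E·2πrL = Q_enc/ε₀ = λ_enc L/ε₀.
E = |λ_enc|/(2πε₀r) = (5.802e-5)/(2π·8.85×10^-12·0.854) = 1.22×10^6 N/C.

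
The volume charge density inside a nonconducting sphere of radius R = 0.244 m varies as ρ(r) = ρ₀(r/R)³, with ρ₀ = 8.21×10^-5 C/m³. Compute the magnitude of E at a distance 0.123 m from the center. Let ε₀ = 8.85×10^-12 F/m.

Take a concentric spherical Gaussian surface of radius r = 0.123 m (r < R).
Q_enc = ∫₀^r ρ(r')·4πr'² dr' = (4πρ₀/R³) ∫₀^r r'^5 dr' = 4πρ₀ r^6/(6·R³) = 4.099×10^-8 C.
Gauss's law: E·4πr² = Q_enc/ε₀.
E = |Q_enc|/(4πε₀r²) = (4.099×10^-8)/(4π·8.85×10^-12·(0.123)²) = 2.44e4 N/C.

|E| = 2.44×10^4 V/m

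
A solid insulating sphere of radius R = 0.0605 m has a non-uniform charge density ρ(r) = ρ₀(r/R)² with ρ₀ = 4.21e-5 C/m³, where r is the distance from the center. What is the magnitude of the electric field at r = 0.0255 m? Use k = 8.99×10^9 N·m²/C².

Take a concentric spherical Gaussian surface of radius r = 0.0255 m (r < R).
Q_enc = ∫₀^r ρ(r')·4πr'² dr' = (4πρ₀/R²) ∫₀^r r'^4 dr' = 4πρ₀ r^5/(5·R²) = 3.117e-10 C.
Gauss's law: E·4πr² = Q_enc/ε₀.
E = k|Q_enc|/r² = (8.99×10^9)(3.117×10^-10)/(0.0255)² = 4.31×10^3 N/C.

E ≈ 4.31×10^3 V/m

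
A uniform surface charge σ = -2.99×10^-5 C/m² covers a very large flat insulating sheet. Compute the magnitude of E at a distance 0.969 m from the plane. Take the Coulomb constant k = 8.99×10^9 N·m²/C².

|E| = 1.69×10^6 N/C

Choose a cylindrical pillbox piercing the sheet, end faces (area A) parallel to it.
Only the two end caps contribute flux: Φ = 2EA. With Q_enc = σA, Gauss's law gives E = |σ|/(2ε₀).
E = 2πk|σ| = 2π(8.99×10^9)(2.99e-5) = 1.69×10^6 N/C.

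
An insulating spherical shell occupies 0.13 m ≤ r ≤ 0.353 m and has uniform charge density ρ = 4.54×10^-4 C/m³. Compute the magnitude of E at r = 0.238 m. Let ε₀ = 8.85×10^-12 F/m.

By spherical symmetry E is radial; choose a Gaussian sphere of radius r = 0.238 m (within the shell material, 0.13 m < r < 0.353 m).
Only the shell between 0.13 m and r is enclosed: Q_enc = ρ·(4π/3)(r³ − a³) = (4.54e-4)·(4π/3)·((0.238)³ − (0.13)³) = 2.146×10^-5 C.
By Gauss's law, ∮E·dA = E·4πr² = Q_enc/ε₀.
E = |Q_enc|/(4πε₀r²) = (2.146×10^-5)/(4π·8.85×10^-12·(0.238)²) = 3.41×10^6 N/C.

E ≈ 3.41e6 V/m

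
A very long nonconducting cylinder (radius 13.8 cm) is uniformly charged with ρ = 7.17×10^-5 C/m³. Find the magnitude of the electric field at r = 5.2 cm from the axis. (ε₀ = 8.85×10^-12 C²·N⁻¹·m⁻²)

|E| ≈ 2.11e5 N/C

Coaxial Gaussian cylinder, radius r = 5.2 cm, length L (r < R).
Charge inside radius r per length L is ρ·πr²·L, so λ_enc = ρπr² = 6.091e-7 C/m.
Since E is radial and uniform over the curved surface, Φ = E·2πrL = Q_enc/ε₀ = λ_enc L/ε₀.
E = |λ_enc|/(2πε₀r) = (6.091×10^-7)/(2π·8.85×10^-12·0.052) = 2.11e5 N/C.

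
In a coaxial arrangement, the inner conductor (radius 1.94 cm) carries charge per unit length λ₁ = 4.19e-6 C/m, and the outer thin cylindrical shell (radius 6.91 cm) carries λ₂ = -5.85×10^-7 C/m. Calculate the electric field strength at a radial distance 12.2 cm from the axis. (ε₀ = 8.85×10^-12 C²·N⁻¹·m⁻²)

Choose a coaxial cylinder of radius r = 12.2 cm (arbitrary length L) as the Gaussian surface (r > 6.91 cm, enclosing both).
λ_enc = λ₁ + λ₂ = (4.19×10^-6) + (-5.85×10^-7) = 3.605e-6 C/m.
Gauss's law: E·2πrL = λ_enc L/ε₀.
E = |λ_enc|/(2πε₀r) = (3.605×10^-6)/(2π·8.85×10^-12·0.122) = 5.31e5 N/C.

|E| = 5.31×10^5 N/C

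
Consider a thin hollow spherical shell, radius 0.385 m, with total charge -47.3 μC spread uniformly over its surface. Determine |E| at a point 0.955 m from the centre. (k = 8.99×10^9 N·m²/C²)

|E| = 4.66×10^5 N/C

Symmetry ⇒ E = E(r) r̂. Gaussian sphere of radius r = 0.955 m (r > 0.385 m).
The entire shell is enclosed: Q_enc = -4.73×10^-5 C.
By Gauss's law, ∮E·dA = E·4πr² = Q_enc/ε₀.
E = k|Q_enc|/r² = (8.99×10^9)(4.73e-5)/(0.955)² = 4.66×10^5 N/C.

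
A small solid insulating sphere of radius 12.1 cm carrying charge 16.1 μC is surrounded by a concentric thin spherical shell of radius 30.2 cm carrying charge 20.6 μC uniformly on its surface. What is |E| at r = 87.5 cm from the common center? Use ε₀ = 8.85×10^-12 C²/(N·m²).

|E| = 4.31e5 N/C

Symmetry ⇒ E = E(r) r̂. Gaussian sphere of radius r = 87.5 cm (r > 30.2 cm, enclosing both).
Q_enc = (16.1 μC) + (20.6 μC) = 3.67×10^-5 C.
Applying ∮E·dA = Q_enc/ε₀ with Φ = E(4πr²):
E = |Q_enc|/(4πε₀r²) = (3.67×10^-5)/(4π·8.85×10^-12·(0.875)²) = 4.31×10^5 N/C.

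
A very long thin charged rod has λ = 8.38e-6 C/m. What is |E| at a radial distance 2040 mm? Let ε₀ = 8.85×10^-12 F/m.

E = 7.39e4 N/C

Coaxial Gaussian cylinder, radius r = 2040 mm, length L.
Q_enc = λL, so λ_enc = 8.38×10^-6 C/m.
Since E is radial and uniform over the curved surface, Φ = E·2πrL = Q_enc/ε₀ = λ_enc L/ε₀.
E = |λ_enc|/(2πε₀r) = (8.38e-6)/(2π·8.85×10^-12·2.04) = 7.39e4 N/C.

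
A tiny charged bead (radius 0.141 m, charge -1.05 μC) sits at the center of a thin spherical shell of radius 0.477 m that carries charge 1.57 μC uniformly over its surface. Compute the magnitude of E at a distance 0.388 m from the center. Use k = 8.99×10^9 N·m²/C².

6.27×10^4 V/m

Take a concentric spherical Gaussian surface of radius r = 0.388 m (between the bodies, 0.141 m < r < 0.477 m).
The shell at 0.477 m lies outside the Gaussian surface, so Q_enc = -1.05 μC = -1.05×10^-6 C.
Applying ∮E·dA = Q_enc/ε₀ with Φ = E(4πr²):
E = k|Q_enc|/r² = (8.99×10^9)(1.05×10^-6)/(0.388)² = 6.27e4 N/C.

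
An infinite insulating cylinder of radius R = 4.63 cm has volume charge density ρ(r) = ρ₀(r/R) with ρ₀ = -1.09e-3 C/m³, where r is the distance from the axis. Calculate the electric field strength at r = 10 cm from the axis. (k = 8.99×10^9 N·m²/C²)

Take a coaxial cylindrical Gaussian surface of radius r = 10 cm and length L (r > R, full charge per length enclosed).
λ_enc = 2π ∫₀^R ρ₀(r'/R)^1 r' dr' = 2πρ₀R²/3 = -4.894e-6 C/m.
Gauss's law: E·2πrL = λ_enc L/ε₀.
E = 2k|λ_enc|/r = 2(8.99×10^9)(4.894e-6)/(0.1) = 8.80×10^5 N/C.

|E| = 8.80×10^5 N/C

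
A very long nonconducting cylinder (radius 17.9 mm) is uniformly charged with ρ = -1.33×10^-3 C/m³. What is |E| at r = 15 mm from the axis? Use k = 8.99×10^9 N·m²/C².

Coaxial Gaussian cylinder, radius r = 15 mm, length L (r < R).
Enclosed charge per unit length: λ_enc = ρ·πr² = (-1.33e-3)π(0.015)² = -9.401e-7 C/m.
By Gauss's law (flux through the curved wall only), E·2πrL = λ_enc L/ε₀.
E = 2k|λ_enc|/r = 2(8.99×10^9)(9.401×10^-7)/(0.015) = 1.13×10^6 N/C.

E = 1.13×10^6 N/C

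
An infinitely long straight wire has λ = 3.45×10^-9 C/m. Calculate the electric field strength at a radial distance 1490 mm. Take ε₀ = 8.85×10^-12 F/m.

|E| = 41.6 N/C

Coaxial Gaussian cylinder, radius r = 1490 mm, length L.
Q_enc = λL, so λ_enc = 3.45×10^-9 C/m.
Applying ∮E·dA = Q_enc/ε₀ with the end caps contributing no flux:
E = |λ_enc|/(2πε₀r) = (3.45×10^-9)/(2π·8.85×10^-12·1.49) = 41.6 N/C.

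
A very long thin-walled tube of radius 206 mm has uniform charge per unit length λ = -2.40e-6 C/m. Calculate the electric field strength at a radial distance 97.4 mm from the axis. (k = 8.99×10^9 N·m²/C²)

Take a coaxial cylindrical Gaussian surface of radius r = 97.4 mm and length L (r < 206 mm, inside the shell).
No charge is enclosed, so Gauss's law gives E·2πrL = 0 ⇒ E = 0.

|E| = 0 N/C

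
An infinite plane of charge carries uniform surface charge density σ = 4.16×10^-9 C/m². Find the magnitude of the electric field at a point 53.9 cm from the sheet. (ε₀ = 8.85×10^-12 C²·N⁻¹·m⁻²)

E ≈ 235 N/C

Choose a cylindrical pillbox piercing the sheet, end faces (area A) parallel to it.
Only the two end caps contribute flux: Φ = 2EA. With Q_enc = σA, Gauss's law gives E = |σ|/(2ε₀).
E = |σ|/(2ε₀) = (4.16e-9)/(2·8.85×10^-12) = 235 N/C.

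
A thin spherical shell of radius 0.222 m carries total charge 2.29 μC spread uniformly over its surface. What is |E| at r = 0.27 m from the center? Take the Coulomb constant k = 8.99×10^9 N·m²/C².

E ≈ 2.82×10^5 N/C

Symmetry ⇒ E = E(r) r̂. Gaussian sphere of radius r = 0.27 m (r > 0.222 m).
The entire shell is enclosed: Q_enc = 2.29e-6 C.
Applying ∮E·dA = Q_enc/ε₀ with Φ = E(4πr²):
E = k|Q_enc|/r² = (8.99×10^9)(2.29×10^-6)/(0.27)² = 2.82×10^5 N/C.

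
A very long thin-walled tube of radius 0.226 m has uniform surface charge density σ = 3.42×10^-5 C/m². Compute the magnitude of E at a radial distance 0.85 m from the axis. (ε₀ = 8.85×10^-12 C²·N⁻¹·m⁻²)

By cylindrical symmetry E is radial; use a coaxial Gaussian cylinder of radius 0.85 m and length L (r > 0.226 m).
The whole shell is enclosed: λ_enc = σ·2πR = (3.42e-5)·2π·(0.226) = 4.856×10^-5 C/m.
By Gauss's law (flux through the curved wall only), E·2πrL = λ_enc L/ε₀.
E = |λ_enc|/(2πε₀r) = (4.856e-5)/(2π·8.85×10^-12·0.85) = 1.03×10^6 N/C.

|E| = 1.03e6 V/m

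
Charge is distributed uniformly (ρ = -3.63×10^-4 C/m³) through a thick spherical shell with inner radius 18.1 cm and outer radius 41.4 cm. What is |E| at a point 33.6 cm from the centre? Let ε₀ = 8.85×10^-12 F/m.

|E| = 3.88×10^6 V/m

By spherical symmetry E is radial; choose a Gaussian sphere of radius r = 33.6 cm (within the shell material, 18.1 cm < r < 41.4 cm).
Only the shell between 18.1 cm and r is enclosed: Q_enc = ρ·(4π/3)(r³ − a³) = (-3.63×10^-4)·(4π/3)·((0.336)³ − (0.181)³) = -4.866×10^-5 C.
By Gauss's law, ∮E·dA = E·4πr² = Q_enc/ε₀.
E = |Q_enc|/(4πε₀r²) = (4.866e-5)/(4π·8.85×10^-12·(0.336)²) = 3.88e6 N/C.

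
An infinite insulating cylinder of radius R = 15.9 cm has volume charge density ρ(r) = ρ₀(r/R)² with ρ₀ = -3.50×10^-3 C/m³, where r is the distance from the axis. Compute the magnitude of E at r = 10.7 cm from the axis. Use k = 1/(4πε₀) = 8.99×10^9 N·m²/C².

Take a coaxial cylindrical Gaussian surface of radius r = 10.7 cm and length L (r < R).
Integrating ρ over the cross-section to radius r: λ_enc = (2πρ₀/R²) ∫₀^r r'^3 dr' = 2πρ₀ r^4/(4·R²) = -2.851×10^-5 C/m.
Gauss's law: E·2πrL = λ_enc L/ε₀.
E = 2k|λ_enc|/r = 2(8.99×10^9)(2.851e-5)/(0.107) = 4.79e6 N/C.

E = 4.79×10^6 N/C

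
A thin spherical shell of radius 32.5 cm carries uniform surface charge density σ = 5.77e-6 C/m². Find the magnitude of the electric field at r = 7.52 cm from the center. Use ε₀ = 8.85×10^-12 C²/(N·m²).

By spherical symmetry E is radial; choose a Gaussian sphere of radius r = 7.52 cm (inside the shell, r < 32.5 cm).
All the charge is outside the Gaussian surface: Q_enc = 0, hence E = 0 everywhere inside the shell.

E = 0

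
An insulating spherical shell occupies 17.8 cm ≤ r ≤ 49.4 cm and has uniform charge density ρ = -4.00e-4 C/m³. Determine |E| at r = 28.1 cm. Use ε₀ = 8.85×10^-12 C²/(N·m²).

By spherical symmetry E is radial; choose a Gaussian sphere of radius r = 28.1 cm (within the shell material, 17.8 cm < r < 49.4 cm).
Enclosed charge is the volume from a to r: Q_enc = (4π/3)ρ(r³ − a³) = -2.773×10^-5 C.
Since E is radial and uniform over the Gaussian sphere, Φ = E·4πr² = Q_enc/ε₀.
E = |Q_enc|/(4πε₀r²) = (2.773×10^-5)/(4π·8.85×10^-12·(0.281)²) = 3.16×10^6 N/C.

E ≈ 3.16×10^6 V/m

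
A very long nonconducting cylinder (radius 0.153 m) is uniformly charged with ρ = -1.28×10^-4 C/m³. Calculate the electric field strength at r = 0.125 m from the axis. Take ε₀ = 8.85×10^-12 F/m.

Take a coaxial cylindrical Gaussian surface of radius r = 0.125 m and length L (r < R).
Charge inside radius r per length L is ρ·πr²·L, so λ_enc = ρπr² = -6.283e-6 C/m.
Gauss's law: E·2πrL = λ_enc L/ε₀.
E = |λ_enc|/(2πε₀r) = (6.283×10^-6)/(2π·8.85×10^-12·0.125) = 9.04×10^5 N/C.

|E| = 9.04e5 V/m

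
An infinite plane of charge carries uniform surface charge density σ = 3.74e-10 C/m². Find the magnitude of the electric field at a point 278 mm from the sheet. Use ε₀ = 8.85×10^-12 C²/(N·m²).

The symmetry is planar: E is normal to the sheet and the same magnitude on both sides. Take a pillbox straddling the sheet with end-cap area A.
Flux Φ = 2EA and Q_enc = σA, so 2EA = σA/ε₀ ⇒ E = |σ|/(2ε₀), independent of distance.
E = |σ|/(2ε₀) = (3.74e-10)/(2·8.85×10^-12) = 21.1 N/C.

E = 21.1 N/C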